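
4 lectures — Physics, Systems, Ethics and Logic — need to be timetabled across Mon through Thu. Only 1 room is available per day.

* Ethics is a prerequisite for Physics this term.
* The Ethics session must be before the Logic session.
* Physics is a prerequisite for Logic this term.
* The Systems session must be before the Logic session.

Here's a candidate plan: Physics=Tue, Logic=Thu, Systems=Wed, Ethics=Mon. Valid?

The Systems session must be before the Logic session — holds.
The Ethics session must be before the Logic session — holds.
Only 1 room is available per day — holds.
Physics is a prerequisite for Logic this term — holds.
Ethics is a prerequisite for Physics this term — holds.

Yes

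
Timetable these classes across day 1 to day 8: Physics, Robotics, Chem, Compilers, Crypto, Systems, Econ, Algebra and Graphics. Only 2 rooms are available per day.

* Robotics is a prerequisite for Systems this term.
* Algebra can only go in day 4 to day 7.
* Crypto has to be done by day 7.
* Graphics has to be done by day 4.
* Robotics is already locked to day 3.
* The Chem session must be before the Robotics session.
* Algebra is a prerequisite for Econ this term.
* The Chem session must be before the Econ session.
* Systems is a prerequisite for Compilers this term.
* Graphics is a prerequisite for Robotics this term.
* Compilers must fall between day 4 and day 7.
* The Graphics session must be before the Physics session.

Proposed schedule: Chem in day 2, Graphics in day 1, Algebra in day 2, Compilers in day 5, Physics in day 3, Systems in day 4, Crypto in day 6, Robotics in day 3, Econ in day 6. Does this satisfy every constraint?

Compilers must fall between day 4 and day 7 — holds.
The Chem session must be before the Econ session — holds.
Robotics is a prerequisite for Systems this term — holds.
The Chem session must be before the Robotics session — holds.
Robotics is already locked to day 3 — holds.
Algebra can only go in day 4 to day 7 — violated.
The Graphics session must be before the Physics session — holds.
Only 2 rooms are available per day — holds.
Graphics is a prerequisite for Robotics this term — holds.
Systems is a prerequisite for Compilers this term — holds.
Graphics has to be done by day 4 — holds.
Crypto has to be done by day 7 — holds.
Algebra is a prerequisite for Econ this term — holds.

Invalid. Algebra can only go in day 4 to day 7.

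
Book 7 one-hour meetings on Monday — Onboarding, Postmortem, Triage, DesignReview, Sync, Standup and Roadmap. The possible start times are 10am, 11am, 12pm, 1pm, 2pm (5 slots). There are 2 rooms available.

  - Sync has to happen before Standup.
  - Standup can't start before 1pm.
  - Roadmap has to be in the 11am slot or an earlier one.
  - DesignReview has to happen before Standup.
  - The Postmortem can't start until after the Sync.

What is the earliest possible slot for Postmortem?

11am

Precedence pushes Postmortem to at least 11am.
Postmortem at 11am is achievable: Sync in 10am, Roadmap in 10am, Triage in 12pm, Standup in 1pm, Onboarding in 12pm, Postmortem in 11am, DesignReview in 11am.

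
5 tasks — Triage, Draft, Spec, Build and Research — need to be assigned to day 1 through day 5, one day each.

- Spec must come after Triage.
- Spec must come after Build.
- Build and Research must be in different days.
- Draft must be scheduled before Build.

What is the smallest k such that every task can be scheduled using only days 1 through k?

3

The precedence chain requires at least 3 distinct days.
3 works (last occupied day: day 3): for example Research -> day 1; Build -> day 2; Triage -> day 1; Draft -> day 1; Spec -> day 3.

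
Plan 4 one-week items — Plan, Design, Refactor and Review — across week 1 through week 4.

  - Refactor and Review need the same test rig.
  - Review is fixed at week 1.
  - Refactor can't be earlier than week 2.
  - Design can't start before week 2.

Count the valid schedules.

Splitting on Plan: it can be week 1 (9), week 2 (9), week 3 (9), week 4 (9). Listing each branch's schedules as (Design, Refactor, Review) by week number:
Plan=week 1: (2,2,1) (2,3,1) (2,4,1) (3,2,1) (3,3,1) (3,4,1) (4,2,1) (4,3,1) (4,4,1) — 9.
Plan=week 2: (2,2,1) (2,3,1) (2,4,1) (3,2,1) (3,3,1) (3,4,1) (4,2,1) (4,3,1) (4,4,1) — 9.
Plan=week 3: (2,2,1) (2,3,1) (2,4,1) (3,2,1) (3,3,1) (3,4,1) (4,2,1) (4,3,1) (4,4,1) — 9.
Plan=week 4: (2,2,1) (2,3,1) (2,4,1) (3,2,1) (3,3,1) (3,4,1) (4,2,1) (4,3,1) (4,4,1) — 9.
Summing: 9 + 9 + 9 + 9 = 36.

36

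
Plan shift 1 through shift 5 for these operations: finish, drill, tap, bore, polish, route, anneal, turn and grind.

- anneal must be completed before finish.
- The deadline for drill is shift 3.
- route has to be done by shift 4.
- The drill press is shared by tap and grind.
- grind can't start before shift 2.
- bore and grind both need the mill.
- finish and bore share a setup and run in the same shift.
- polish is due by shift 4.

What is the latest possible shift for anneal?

shift 4

Downstream work caps anneal at shift 4.
anneal at shift 4 is achievable: tap=shift 1; polish=shift 1; anneal=shift 4; route=shift 1; bore=shift 5; grind=shift 2; turn=shift 1; drill=shift 1; finish=shift 5.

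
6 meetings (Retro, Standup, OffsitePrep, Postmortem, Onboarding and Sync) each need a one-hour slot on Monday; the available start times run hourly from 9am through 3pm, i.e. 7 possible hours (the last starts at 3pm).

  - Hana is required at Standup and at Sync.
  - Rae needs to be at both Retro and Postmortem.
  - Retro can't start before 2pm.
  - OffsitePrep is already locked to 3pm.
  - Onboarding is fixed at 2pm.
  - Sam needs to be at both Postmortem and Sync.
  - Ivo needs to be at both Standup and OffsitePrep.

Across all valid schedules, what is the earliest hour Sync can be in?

Sync at 9am is achievable: Sync=9am, Retro=2pm, OffsitePrep=3pm, Postmortem=10am, Onboarding=2pm, Standup=10am.

9am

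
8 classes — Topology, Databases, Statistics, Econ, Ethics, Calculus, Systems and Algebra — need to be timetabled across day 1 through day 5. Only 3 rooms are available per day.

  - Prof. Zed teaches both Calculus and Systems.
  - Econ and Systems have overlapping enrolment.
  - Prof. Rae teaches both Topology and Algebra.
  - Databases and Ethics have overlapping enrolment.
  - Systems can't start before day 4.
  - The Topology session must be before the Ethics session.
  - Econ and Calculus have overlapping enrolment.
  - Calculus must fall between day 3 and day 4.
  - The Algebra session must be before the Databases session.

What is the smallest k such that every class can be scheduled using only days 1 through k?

The precedence chain requires at least 2 distinct days.
With at most 3 per day and 8 classes, at least 3 days are needed.
Systems can't be placed before day 4, so the schedule must run through at least day 4.
4 works (last occupied day: day 4): for example Ethics -> day 2, Topology -> day 1, Databases -> day 3, Algebra -> day 2, Calculus -> day 3, Systems -> day 4, Statistics -> day 1, Econ -> day 1.

4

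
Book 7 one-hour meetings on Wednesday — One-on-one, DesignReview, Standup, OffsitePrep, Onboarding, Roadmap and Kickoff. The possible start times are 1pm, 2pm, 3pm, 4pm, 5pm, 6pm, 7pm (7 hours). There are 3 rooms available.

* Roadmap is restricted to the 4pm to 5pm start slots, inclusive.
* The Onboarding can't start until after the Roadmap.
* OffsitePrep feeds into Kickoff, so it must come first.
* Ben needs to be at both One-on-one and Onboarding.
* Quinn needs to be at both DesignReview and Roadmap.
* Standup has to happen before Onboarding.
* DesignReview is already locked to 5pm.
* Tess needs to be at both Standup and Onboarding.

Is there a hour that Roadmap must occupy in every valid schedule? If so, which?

Roadmap's window is 4pm–5pm.
DesignReview is fixed at 5pm, and Roadmap can't share a hour with DesignReview.
So Roadmap must be 4pm.

4pm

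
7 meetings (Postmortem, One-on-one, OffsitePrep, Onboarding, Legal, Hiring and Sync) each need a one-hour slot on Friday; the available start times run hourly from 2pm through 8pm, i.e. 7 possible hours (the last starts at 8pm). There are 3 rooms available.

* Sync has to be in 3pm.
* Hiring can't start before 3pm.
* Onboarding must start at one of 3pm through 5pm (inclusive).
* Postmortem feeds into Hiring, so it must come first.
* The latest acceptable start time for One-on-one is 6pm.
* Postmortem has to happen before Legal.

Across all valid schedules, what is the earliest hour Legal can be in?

3pm

Precedence pushes Legal to at least 3pm.
Legal at 3pm is achievable: Postmortem -> 2pm, Onboarding -> 3pm, Sync -> 3pm, Hiring -> 4pm, OffsitePrep -> 2pm, One-on-one -> 2pm, Legal -> 3pm.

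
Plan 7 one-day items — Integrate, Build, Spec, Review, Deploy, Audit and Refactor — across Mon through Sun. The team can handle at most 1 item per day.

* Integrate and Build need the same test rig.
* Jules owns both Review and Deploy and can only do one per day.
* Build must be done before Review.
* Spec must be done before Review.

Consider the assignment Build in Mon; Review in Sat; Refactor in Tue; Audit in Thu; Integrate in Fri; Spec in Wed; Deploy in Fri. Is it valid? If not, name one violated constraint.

No — it violates: The team can handle at most 1 item per day

Build must be done before Review — holds.
Jules owns both Review and Deploy and can only do one per day — holds.
Spec must be done before Review — holds.
Integrate and Build need the same test rig — holds.
The team can handle at most 1 item per day — violated.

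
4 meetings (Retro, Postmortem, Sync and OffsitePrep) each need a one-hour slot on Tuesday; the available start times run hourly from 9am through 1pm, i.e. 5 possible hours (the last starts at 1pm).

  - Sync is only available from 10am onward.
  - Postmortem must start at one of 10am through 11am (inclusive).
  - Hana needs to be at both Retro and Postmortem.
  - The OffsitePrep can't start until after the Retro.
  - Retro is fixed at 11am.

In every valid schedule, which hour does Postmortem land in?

Postmortem's window is 10am–11am.
Retro is fixed at 11am, and Postmortem can't share a hour with Retro.
So Postmortem must be 10am.

10am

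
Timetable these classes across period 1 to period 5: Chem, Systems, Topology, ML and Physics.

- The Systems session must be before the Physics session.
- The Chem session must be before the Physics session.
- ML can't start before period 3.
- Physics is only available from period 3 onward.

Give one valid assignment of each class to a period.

Physics -> period 3; Topology -> period 1; Chem -> period 1; Systems -> period 1; ML -> period 3

Checking: Chem(period 1) before Physics(period 3); Systems(period 1) before Physics(period 3); Physics=period 3 in [period 3,period 5]; ML=period 3 in [period 3,period 5].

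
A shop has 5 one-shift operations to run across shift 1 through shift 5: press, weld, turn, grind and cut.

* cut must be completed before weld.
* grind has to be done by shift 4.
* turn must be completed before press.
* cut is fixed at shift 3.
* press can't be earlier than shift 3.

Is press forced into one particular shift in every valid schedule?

press can be shift 3 (e.g. cut in shift 3; press in shift 3; weld in shift 4; turn in shift 1; grind in shift 1) or shift 4 (e.g. grind -> shift 1, turn -> shift 1, press -> shift 4, cut -> shift 3, weld -> shift 4).

No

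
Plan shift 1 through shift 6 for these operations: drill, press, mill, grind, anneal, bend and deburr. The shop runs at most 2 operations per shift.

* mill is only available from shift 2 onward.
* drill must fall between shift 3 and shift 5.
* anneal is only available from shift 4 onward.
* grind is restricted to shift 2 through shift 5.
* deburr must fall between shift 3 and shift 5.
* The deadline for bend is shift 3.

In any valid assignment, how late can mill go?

Mill is available from shift 2.
mill at shift 6 is achievable: bend in shift 1, deburr in shift 3, anneal in shift 4, press in shift 1, mill in shift 6, grind in shift 2, drill in shift 3.

shift 6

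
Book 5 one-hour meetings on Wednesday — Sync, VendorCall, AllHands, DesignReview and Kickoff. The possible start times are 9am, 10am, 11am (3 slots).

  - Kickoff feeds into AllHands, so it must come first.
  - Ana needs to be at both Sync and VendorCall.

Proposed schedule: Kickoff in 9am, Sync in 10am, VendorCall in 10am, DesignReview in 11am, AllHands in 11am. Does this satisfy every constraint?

No. Ana needs to be at both Sync and VendorCall is not satisfied.

Ana needs to be at both Sync and VendorCall — violated.
Kickoff feeds into AllHands, so it must come first — holds.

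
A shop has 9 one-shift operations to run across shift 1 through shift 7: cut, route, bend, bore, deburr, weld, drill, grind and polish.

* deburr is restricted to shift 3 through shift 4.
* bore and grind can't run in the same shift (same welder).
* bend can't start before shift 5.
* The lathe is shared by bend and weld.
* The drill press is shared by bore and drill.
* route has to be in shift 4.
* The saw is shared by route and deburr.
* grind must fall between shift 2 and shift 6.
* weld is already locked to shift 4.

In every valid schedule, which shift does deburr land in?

shift 3

deburr's window is shift 3–shift 4.
route is fixed at shift 4, and deburr can't share a shift with route.
So deburr must be shift 3.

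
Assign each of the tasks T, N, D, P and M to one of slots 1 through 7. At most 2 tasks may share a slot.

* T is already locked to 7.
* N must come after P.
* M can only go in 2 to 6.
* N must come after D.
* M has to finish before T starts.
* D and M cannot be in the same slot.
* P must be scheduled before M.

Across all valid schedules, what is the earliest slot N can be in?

Precedence pushes N to at least 2.
N at 2 is achievable: T -> 7; P -> 1; N -> 2; D -> 1; M -> 2.

2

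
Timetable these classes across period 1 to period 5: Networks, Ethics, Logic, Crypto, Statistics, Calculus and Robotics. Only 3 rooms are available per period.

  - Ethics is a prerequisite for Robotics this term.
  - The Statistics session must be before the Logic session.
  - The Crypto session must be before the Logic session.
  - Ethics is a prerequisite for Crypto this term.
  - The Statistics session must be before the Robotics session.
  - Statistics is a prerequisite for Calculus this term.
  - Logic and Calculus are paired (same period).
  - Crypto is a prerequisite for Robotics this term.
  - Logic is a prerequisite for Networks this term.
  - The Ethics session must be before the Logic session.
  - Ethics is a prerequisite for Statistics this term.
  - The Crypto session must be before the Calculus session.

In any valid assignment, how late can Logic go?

Precedence pushes Logic to at least period 3; downstream work caps Logic at period 4.
Logic at period 4 is achievable: Calculus in period 4, Crypto in period 2, Statistics in period 2, Robotics in period 3, Networks in period 5, Logic in period 4, Ethics in period 1.

period 4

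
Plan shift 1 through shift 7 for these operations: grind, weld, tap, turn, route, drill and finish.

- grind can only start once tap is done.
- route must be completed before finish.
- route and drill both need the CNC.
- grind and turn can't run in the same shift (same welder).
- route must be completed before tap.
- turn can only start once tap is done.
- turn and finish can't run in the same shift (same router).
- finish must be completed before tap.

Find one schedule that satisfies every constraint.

turn -> shift 5; tap -> shift 3; weld -> shift 1; finish -> shift 2; grind -> shift 4; drill -> shift 2; route -> shift 1

Checking: route(shift 1) before finish(shift 2); route(shift 1) before tap(shift 3); tap(shift 3) before turn(shift 5); tap(shift 3) before grind(shift 4); finish(shift 2) before tap(shift 3); grind(shift 4) != turn(shift 5); turn(shift 5) != finish(shift 2); route(shift 1) != drill(shift 2).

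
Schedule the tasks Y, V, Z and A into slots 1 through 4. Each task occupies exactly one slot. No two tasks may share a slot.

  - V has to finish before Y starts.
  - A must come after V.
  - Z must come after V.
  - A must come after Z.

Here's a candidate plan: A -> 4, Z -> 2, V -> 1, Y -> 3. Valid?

Yes, all constraints hold

No two tasks may share a slot — holds.
A must come after V — holds.
Z must come after V — holds.
A must come after Z — holds.
V has to finish before Y starts — holds.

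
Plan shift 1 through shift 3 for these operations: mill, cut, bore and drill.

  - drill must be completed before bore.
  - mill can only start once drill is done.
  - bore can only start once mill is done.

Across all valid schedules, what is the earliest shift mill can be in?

Precedence pushes mill to at least shift 2; downstream work caps mill at shift 2.
mill at shift 2 is achievable: cut in shift 1; bore in shift 3; mill in shift 2; drill in shift 1.

shift 2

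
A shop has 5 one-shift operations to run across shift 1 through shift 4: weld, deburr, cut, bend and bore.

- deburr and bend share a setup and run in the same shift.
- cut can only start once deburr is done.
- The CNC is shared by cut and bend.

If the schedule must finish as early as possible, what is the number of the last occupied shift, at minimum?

shift 2

The precedence chain requires at least 2 distinct shifts.
2 works (last occupied shift: shift 2): for example bore -> shift 1, deburr -> shift 1, weld -> shift 1, bend -> shift 1, cut -> shift 2.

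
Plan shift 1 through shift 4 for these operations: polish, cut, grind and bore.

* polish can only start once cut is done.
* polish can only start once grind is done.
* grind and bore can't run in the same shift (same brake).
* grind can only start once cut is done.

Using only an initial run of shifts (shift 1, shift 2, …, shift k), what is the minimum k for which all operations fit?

3 shifts

The precedence chain requires at least 3 distinct shifts.
3 works (last occupied shift: shift 3): for example polish -> shift 3; cut -> shift 1; bore -> shift 1; grind -> shift 2.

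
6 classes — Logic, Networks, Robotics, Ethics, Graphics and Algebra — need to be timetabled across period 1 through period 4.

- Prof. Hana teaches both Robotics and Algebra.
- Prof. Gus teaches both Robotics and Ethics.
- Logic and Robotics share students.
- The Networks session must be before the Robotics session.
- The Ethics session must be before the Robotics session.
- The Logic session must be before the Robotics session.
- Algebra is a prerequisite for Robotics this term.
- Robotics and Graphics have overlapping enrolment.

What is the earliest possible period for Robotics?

Precedence pushes Robotics to at least period 2.
Robotics at period 2 is achievable: Ethics -> period 1, Logic -> period 1, Algebra -> period 1, Graphics -> period 1, Networks -> period 1, Robotics -> period 2.

period 2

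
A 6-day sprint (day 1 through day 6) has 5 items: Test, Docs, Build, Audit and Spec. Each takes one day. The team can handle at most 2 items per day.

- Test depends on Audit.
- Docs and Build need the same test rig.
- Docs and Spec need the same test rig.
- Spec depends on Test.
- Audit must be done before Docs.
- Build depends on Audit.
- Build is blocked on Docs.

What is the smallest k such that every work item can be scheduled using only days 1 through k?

3

The precedence chain requires at least 3 distinct days.
With at most 2 per day and 5 work items, at least 3 days are needed.
3 works (last occupied day: day 3): for example Build in day 3, Test in day 2, Spec in day 3, Audit in day 1, Docs in day 2.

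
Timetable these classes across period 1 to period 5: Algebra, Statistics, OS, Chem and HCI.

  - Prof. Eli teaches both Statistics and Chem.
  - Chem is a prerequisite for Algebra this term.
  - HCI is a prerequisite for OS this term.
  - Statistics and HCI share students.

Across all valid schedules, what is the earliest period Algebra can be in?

period 2

Precedence pushes Algebra to at least period 2.
Algebra at period 2 is achievable: Chem -> period 1; HCI -> period 1; OS -> period 2; Statistics -> period 2; Algebra -> period 2.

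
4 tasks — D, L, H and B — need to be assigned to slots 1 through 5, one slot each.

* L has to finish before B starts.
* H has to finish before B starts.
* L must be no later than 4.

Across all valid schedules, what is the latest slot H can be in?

Downstream work caps H at 4.
H at 4 is achievable: H=4, D=1, L=1, B=5.

4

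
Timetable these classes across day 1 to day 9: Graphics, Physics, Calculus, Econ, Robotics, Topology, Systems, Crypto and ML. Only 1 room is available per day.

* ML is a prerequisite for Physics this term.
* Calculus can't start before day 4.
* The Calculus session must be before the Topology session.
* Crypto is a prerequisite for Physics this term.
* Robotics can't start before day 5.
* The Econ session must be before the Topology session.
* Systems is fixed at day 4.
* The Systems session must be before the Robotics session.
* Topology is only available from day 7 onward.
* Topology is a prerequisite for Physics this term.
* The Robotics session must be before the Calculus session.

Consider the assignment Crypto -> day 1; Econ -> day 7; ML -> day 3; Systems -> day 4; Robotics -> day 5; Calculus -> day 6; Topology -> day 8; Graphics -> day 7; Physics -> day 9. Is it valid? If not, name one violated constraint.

No. Only 1 room is available per day is not satisfied.

Only 1 room is available per day — violated.
Systems is fixed at day 4 — holds.
Calculus can't start before day 4 — holds.
The Systems session must be before the Robotics session — holds.
The Robotics session must be before the Calculus session — holds.
Topology is a prerequisite for Physics this term — holds.
Crypto is a prerequisite for Physics this term — holds.
Robotics can't start before day 5 — holds.
The Econ session must be before the Topology session — holds.
The Calculus session must be before the Topology session — holds.
Topology is only available from day 7 onward — holds.
ML is a prerequisite for Physics this term — holds.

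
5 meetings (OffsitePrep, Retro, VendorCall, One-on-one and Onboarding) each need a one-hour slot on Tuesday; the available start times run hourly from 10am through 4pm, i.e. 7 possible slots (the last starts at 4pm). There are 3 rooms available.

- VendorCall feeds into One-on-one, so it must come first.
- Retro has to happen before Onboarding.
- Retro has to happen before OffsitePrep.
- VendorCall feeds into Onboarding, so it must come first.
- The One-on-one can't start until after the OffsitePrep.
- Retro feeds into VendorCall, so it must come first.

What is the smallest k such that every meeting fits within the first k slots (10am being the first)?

The precedence chain requires at least 3 distinct slots.
With at most 3 per slot and 5 meetings, at least 2 slots are needed.
3 works (last occupied slot: 12pm): for example One-on-one=12pm, VendorCall=11am, Retro=10am, Onboarding=12pm, OffsitePrep=11am.

3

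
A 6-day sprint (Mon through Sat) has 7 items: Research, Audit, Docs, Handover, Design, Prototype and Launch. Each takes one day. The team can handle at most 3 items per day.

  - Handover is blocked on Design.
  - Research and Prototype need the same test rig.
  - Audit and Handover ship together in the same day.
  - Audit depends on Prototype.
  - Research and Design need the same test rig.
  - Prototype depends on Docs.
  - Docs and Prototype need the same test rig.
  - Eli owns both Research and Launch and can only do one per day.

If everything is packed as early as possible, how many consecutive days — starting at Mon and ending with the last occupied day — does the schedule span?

3 days

The precedence chain requires at least 3 distinct days.
With at most 3 per day and 7 work items, at least 3 days are needed.
3 works (last occupied day: Wed): for example Handover in Wed, Docs in Mon, Launch in Mon, Design in Mon, Research in Wed, Prototype in Tue, Audit in Wed.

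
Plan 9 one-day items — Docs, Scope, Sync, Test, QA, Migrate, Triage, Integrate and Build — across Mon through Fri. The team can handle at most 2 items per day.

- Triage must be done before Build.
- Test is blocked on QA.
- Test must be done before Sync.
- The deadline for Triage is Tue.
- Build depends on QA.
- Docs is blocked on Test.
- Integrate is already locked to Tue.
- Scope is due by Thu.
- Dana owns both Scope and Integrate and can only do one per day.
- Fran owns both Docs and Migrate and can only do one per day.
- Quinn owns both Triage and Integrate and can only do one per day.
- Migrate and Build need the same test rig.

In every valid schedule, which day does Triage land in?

Mon

Triage's window is Mon–Tue.
Integrate is fixed at Tue, and Triage can't share a day with Integrate.
So Triage must be Mon.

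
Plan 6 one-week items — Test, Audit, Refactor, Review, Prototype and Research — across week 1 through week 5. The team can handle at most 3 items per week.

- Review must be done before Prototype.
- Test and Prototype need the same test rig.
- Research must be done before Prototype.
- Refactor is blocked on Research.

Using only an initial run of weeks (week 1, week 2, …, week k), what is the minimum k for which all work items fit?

2 weeks

The precedence chain requires at least 2 distinct weeks.
With at most 3 per week and 6 work items, at least 2 weeks are needed.
2 works (last occupied week: week 2): for example Audit in week 2; Refactor in week 2; Prototype in week 2; Review in week 1; Research in week 1; Test in week 1.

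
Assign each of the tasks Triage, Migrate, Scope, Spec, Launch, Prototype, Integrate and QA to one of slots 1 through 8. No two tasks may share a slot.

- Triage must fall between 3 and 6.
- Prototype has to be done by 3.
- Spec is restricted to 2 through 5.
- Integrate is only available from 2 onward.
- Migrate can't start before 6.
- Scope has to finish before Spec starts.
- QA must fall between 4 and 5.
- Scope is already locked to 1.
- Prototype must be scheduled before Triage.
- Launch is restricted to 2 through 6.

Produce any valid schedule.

Launch=6; Integrate=8; QA=4; Spec=5; Prototype=2; Scope=1; Migrate=7; Triage=3

Checking: Scope(1) before Spec(5); Prototype(2) before Triage(3); Spec=5 in [2,5]; Scope=1 in [1,1]; QA=4 in [4,5]; Migrate=7 in [6,8]; Prototype=2 in [1,3]; Launch=6 in [2,6]; Integrate=8 in [2,8]; Triage=3 in [3,6]; max 1 per slot (cap 1).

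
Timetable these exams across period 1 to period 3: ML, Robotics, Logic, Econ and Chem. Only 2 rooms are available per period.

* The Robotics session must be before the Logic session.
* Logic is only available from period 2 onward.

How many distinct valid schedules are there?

36

Splitting on ML: it can be period 1 (12), period 2 (12), period 3 (12). Listing each branch's schedules as (Robotics, Logic, Econ, Chem) by period number:
ML=period 1: (1,2,2,3) (1,2,3,2) (1,2,3,3) (1,3,2,2) (1,3,2,3) (1,3,3,2) (2,3,1,2) (2,3,1,3) (2,3,2,1) (2,3,2,3) (2,3,3,1) (2,3,3,2) — 12.
ML=period 2: (1,2,1,3) (1,2,3,1) (1,2,3,3) (1,3,1,2) (1,3,1,3) (1,3,2,1) (1,3,2,3) (1,3,3,1) (1,3,3,2) (2,3,1,1) (2,3,1,3) (2,3,3,1) — 12.
ML=period 3: (1,2,1,2) (1,2,1,3) (1,2,2,1) (1,2,2,3) (1,2,3,1) (1,2,3,2) (1,3,1,2) (1,3,2,1) (1,3,2,2) (2,3,1,1) (2,3,1,2) (2,3,2,1) — 12.
Summing: 12 + 12 + 12 = 36.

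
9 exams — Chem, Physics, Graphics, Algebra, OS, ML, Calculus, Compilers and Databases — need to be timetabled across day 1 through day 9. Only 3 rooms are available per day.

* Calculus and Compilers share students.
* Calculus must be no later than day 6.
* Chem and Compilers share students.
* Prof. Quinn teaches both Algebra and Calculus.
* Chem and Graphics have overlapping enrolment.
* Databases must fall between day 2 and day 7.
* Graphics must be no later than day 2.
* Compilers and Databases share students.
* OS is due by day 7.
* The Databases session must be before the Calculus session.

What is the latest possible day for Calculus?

Precedence pushes Calculus to at least day 3; Calculus's own window allows nothing later than day 6.
Calculus at day 6 is achievable: OS -> day 1; Databases -> day 2; Physics -> day 1; Graphics -> day 1; Algebra -> day 2; ML -> day 3; Chem -> day 2; Calculus -> day 6; Compilers -> day 3.

day 6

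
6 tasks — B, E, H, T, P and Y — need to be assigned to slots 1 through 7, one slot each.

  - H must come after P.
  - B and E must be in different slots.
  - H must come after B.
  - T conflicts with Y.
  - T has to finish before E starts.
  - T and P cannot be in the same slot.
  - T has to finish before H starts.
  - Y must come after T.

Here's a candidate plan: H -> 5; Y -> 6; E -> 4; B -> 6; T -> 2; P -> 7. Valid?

No — it violates: H must come after P

T and P cannot be in the same slot — holds.
H must come after P — violated.
B and E must be in different slots — holds.
T conflicts with Y — holds.
T has to finish before E starts — holds.
T has to finish before H starts — holds.
Y must come after T — holds.
H must come after B — violated.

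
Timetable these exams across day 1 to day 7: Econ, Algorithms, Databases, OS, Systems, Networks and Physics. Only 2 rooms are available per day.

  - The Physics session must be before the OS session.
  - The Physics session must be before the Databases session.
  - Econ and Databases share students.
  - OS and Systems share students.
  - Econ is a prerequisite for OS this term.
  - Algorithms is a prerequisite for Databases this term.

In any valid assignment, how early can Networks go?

Networks at day 1 is achievable: Econ in day 2, Databases in day 3, Systems in day 4, Networks in day 1, Physics in day 1, OS in day 3, Algorithms in day 2.

day 1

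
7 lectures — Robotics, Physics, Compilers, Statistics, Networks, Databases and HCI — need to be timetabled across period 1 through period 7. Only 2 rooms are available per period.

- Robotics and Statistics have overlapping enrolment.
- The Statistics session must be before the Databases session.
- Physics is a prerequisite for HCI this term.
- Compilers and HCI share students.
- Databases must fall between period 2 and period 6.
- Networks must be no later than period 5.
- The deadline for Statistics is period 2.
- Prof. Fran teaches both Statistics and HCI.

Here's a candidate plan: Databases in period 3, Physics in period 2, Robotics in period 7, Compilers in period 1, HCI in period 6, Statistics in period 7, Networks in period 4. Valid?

Robotics and Statistics have overlapping enrolment — violated.
The deadline for Statistics is period 2 — violated.
The Statistics session must be before the Databases session — violated.
Databases must fall between period 2 and period 6 — holds.
Networks must be no later than period 5 — holds.
Prof. Fran teaches both Statistics and HCI — holds.
Only 2 rooms are available per period — holds.
Compilers and HCI share students — holds.
Physics is a prerequisite for HCI this term — holds.

No. Robotics and Statistics have overlapping enrolment is not satisfied.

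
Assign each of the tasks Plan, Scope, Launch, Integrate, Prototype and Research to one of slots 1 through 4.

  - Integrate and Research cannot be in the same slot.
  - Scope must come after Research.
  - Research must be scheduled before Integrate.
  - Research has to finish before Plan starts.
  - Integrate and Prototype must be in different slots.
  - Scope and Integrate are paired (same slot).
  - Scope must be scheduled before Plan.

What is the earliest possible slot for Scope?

2

Precedence pushes Scope to at least 2; downstream work caps Scope at 3.
Scope at 2 is achievable: Scope in 2; Launch in 1; Research in 1; Plan in 3; Integrate in 2; Prototype in 1.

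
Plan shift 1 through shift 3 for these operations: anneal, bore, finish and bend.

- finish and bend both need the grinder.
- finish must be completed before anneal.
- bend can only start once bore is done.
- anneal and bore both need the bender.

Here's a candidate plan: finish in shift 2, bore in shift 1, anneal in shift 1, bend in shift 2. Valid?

Invalid. finish must be completed before anneal.

bend can only start once bore is done — holds.
finish and bend both need the grinder — violated.
finish must be completed before anneal — violated.
anneal and bore both need the bender — violated.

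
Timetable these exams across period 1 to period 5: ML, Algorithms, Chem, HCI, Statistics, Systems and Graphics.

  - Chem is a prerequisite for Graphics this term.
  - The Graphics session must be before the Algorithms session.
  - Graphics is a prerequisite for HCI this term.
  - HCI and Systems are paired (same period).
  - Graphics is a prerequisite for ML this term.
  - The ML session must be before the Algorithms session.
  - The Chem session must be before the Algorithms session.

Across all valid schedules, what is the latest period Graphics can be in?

period 3

Precedence pushes Graphics to at least period 2; downstream work caps Graphics at period 3.
Graphics at period 3 is achievable: ML -> period 4; Systems -> period 4; Algorithms -> period 5; Graphics -> period 3; HCI -> period 4; Statistics -> period 1; Chem -> period 1.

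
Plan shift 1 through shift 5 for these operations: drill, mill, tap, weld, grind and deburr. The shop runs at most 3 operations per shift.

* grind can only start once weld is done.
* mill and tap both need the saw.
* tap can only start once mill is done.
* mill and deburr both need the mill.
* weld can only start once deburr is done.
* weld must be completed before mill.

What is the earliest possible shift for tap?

Precedence pushes tap to at least shift 4.
tap at shift 4 is achievable: grind -> shift 3; deburr -> shift 1; drill -> shift 1; tap -> shift 4; weld -> shift 2; mill -> shift 3.

shift 4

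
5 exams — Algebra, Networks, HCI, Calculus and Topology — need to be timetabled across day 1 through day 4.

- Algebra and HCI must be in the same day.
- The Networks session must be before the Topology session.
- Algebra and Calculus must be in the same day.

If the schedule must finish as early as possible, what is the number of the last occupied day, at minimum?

The precedence chain requires at least 2 distinct days.
2 works (last occupied day: day 2): for example HCI=day 1; Calculus=day 1; Algebra=day 1; Topology=day 2; Networks=day 1.

day 2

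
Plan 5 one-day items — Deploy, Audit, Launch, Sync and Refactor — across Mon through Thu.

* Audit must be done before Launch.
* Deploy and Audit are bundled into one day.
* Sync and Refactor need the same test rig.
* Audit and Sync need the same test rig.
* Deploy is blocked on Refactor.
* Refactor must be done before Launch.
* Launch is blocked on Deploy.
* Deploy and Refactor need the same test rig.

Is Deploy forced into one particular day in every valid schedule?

No

Deploy can be Tue (e.g. Sync=Wed; Deploy=Tue; Launch=Wed; Refactor=Mon; Audit=Tue) or Wed (e.g. Audit=Wed, Refactor=Mon, Sync=Tue, Launch=Thu, Deploy=Wed).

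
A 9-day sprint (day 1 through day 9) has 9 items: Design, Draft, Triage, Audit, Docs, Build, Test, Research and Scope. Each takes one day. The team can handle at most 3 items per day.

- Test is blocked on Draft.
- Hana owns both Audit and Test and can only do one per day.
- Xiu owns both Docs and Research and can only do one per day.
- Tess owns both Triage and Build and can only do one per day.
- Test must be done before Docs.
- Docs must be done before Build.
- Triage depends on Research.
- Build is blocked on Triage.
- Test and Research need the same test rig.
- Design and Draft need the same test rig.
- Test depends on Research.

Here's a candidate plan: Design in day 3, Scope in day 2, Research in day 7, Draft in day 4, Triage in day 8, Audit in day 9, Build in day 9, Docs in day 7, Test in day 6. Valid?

Test depends on Research — violated.
The team can handle at most 3 items per day — holds.
Build is blocked on Triage — holds.
Test and Research need the same test rig — holds.
Triage depends on Research — holds.
Tess owns both Triage and Build and can only do one per day — holds.
Hana owns both Audit and Test and can only do one per day — holds.
Test must be done before Docs — holds.
Docs must be done before Build — holds.
Design and Draft need the same test rig — holds.
Test is blocked on Draft — holds.
Xiu owns both Docs and Research and can only do one per day — violated.

No. Xiu owns both Docs and Research and can only do one per day is not satisfied.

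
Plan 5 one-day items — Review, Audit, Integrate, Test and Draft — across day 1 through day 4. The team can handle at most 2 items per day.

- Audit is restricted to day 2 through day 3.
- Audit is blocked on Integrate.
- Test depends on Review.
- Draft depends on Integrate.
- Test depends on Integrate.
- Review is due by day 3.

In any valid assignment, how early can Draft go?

day 2

Precedence pushes Draft to at least day 2.
Draft at day 2 is achievable: Audit -> day 2; Test -> day 3; Draft -> day 2; Review -> day 1; Integrate -> day 1.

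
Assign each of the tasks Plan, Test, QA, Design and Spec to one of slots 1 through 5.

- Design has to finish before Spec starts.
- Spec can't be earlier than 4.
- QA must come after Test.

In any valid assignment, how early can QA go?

Precedence pushes QA to at least 2.
QA at 2 is achievable: Test=1; QA=2; Spec=4; Plan=1; Design=1.

2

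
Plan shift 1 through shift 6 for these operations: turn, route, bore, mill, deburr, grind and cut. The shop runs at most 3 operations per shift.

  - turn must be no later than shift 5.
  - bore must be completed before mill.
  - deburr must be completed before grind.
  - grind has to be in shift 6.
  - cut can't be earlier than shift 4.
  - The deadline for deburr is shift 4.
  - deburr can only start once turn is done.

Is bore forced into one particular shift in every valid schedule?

bore can be shift 1 (e.g. grind=shift 6, cut=shift 4, mill=shift 2, route=shift 1, bore=shift 1, deburr=shift 2, turn=shift 1) or shift 2 (e.g. route=shift 1, deburr=shift 2, bore=shift 2, cut=shift 4, mill=shift 3, turn=shift 1, grind=shift 6).

No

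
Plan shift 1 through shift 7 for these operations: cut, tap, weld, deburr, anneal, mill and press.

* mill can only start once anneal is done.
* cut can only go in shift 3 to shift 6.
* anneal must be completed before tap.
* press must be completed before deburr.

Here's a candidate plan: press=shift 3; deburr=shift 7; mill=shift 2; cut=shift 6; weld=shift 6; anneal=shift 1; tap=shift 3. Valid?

anneal must be completed before tap — holds.
press must be completed before deburr — holds.
mill can only start once anneal is done — holds.
cut can only go in shift 3 to shift 6 — holds.

Yes, all constraints hold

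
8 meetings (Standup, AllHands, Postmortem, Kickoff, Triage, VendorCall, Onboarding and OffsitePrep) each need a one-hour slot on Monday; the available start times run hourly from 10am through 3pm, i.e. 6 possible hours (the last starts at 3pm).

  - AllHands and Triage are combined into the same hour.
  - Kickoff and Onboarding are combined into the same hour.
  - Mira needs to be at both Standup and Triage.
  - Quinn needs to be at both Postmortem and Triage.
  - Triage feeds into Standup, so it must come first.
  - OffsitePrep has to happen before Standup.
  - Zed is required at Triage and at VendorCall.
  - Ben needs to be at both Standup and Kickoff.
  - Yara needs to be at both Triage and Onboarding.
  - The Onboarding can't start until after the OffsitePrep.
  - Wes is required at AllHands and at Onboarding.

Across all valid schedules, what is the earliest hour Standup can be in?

Precedence pushes Standup to at least 11am.
Standup at 11am is achievable: Standup -> 11am; AllHands -> 10am; Onboarding -> 12pm; Kickoff -> 12pm; VendorCall -> 11am; OffsitePrep -> 10am; Triage -> 10am; Postmortem -> 11am.

11am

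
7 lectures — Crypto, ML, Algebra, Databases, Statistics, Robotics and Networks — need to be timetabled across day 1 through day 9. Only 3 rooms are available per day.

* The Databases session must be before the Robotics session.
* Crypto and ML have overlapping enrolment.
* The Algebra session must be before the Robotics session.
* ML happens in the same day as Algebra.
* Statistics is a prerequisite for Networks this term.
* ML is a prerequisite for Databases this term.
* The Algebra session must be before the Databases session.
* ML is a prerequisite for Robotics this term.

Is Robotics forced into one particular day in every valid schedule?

No

Robotics can be day 3 (e.g. ML -> day 1, Algebra -> day 1, Robotics -> day 3, Databases -> day 2, Statistics -> day 1, Crypto -> day 2, Networks -> day 2) or day 4 (e.g. Crypto=day 2; Statistics=day 1; Robotics=day 4; ML=day 1; Networks=day 2; Databases=day 2; Algebra=day 1).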